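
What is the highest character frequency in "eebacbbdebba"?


Input: eebacbbdebba
Character counts:
  'a': 2
  'b': 5
  'c': 1
  'd': 1
  'e': 3
Maximum frequency: 5

5


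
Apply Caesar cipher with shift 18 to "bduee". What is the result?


Caesar cipher: shift "bduee" by 18
  'b' (pos 1) + 18 = pos 19 = 't'
  'd' (pos 3) + 18 = pos 21 = 'v'
  'u' (pos 20) + 18 = pos 12 = 'm'
  'e' (pos 4) + 18 = pos 22 = 'w'
  'e' (pos 4) + 18 = pos 22 = 'w'
Result: tvmww

tvmww


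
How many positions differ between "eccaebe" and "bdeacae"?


Comparing "eccaebe" and "bdeacae" position by position:
  Position 0: 'e' vs 'b' => DIFFER
  Position 1: 'c' vs 'd' => DIFFER
  Position 2: 'c' vs 'e' => DIFFER
  Position 3: 'a' vs 'a' => same
  Position 4: 'e' vs 'c' => DIFFER
  Position 5: 'b' vs 'a' => DIFFER
  Position 6: 'e' vs 'e' => same
Positions that differ: 5

5


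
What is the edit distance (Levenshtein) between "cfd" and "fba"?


Computing edit distance: "cfd" -> "fba"
DP table:
           f    b    a
      0    1    2    3
  c   1    1    2    3
  f   2    1    2    3
  d   3    2    2    3
Edit distance = dp[3][3] = 3

3


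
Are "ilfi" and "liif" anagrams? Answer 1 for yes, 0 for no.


Strings: "ilfi", "liif"
Sorted first:  fiil
Sorted second: fiil
Sorted forms match => anagrams

1


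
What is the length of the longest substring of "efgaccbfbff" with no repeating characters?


Input: "efgaccbfbff"
Sliding window (track last position of each char):
  Position 0 ('e'): window [0,0] length 1 -- new best
  Position 1 ('f'): window [0,1] length 2 -- new best
  Position 2 ('g'): window [0,2] length 3 -- new best
  Position 3 ('a'): window [0,3] length 4 -- new best
  Position 4 ('c'): window [0,4] length 5 -- new best
  Position 5 ('c'): repeat (last at 4), move window start to 5
  Position 5 ('c'): window [5,5] length 1
  Position 6 ('b'): window [5,6] length 2
  Position 7 ('f'): window [5,7] length 3
  Position 8 ('b'): repeat (last at 6), move window start to 7
  Position 8 ('b'): window [7,8] length 2
  Position 9 ('f'): repeat (last at 7), move window start to 8
  Position 9 ('f'): window [8,9] length 2
  Position 10 ('f'): repeat (last at 9), move window start to 10
  Position 10 ('f'): window [10,10] length 1
Longest substring with no repeats: "efgac" with length 5

5


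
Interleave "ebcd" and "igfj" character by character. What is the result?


Interleaving "ebcd" and "igfj":
  Position 0: 'e' from first, 'i' from second => "ei"
  Position 1: 'b' from first, 'g' from second => "bg"
  Position 2: 'c' from first, 'f' from second => "cf"
  Position 3: 'd' from first, 'j' from second => "dj"
Result: eibgcfdj

eibgcfdj


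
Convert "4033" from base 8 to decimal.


Input: "4033" in base 8
Positional expansion:
  Digit '4' (value 4) x 8^3 = 2048
  Digit '0' (value 0) x 8^2 = 0
  Digit '3' (value 3) x 8^1 = 24
  Digit '3' (value 3) x 8^0 = 3
Sum = 2075

2075


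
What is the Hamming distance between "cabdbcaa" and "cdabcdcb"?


Comparing "cabdbcaa" and "cdabcdcb" position by position:
  Position 0: 'c' vs 'c' => same
  Position 1: 'a' vs 'd' => differ
  Position 2: 'b' vs 'a' => differ
  Position 3: 'd' vs 'b' => differ
  Position 4: 'b' vs 'c' => differ
  Position 5: 'c' vs 'd' => differ
  Position 6: 'a' vs 'c' => differ
  Position 7: 'a' vs 'b' => differ
Total differences (Hamming distance): 7

7


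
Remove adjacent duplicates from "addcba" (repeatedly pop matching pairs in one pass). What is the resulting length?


Input: addcba
Stack-based adjacent duplicate removal:
  Read 'a': push. Stack: a
  Read 'd': push. Stack: ad
  Read 'd': matches stack top 'd' => pop. Stack: a
  Read 'c': push. Stack: ac
  Read 'b': push. Stack: acb
  Read 'a': push. Stack: acba
Final stack: "acba" (length 4)

4


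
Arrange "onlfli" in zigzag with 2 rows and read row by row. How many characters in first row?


Zigzag "onlfli" into 2 rows:
Placing characters:
  'o' => row 0
  'n' => row 1
  'l' => row 0
  'f' => row 1
  'l' => row 0
  'i' => row 1
Rows:
  Row 0: "oll"
  Row 1: "nfi"
First row length: 3

3


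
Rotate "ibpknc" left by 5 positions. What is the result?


Input: "ibpknc", rotate left by 5
First 5 characters: "ibpkn"
Remaining characters: "c"
Concatenate remaining + first: "c" + "ibpkn" = "cibpkn"

cibpkn


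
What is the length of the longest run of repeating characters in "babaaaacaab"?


Input: "babaaaacaab"
Scanning for longest run:
  Position 1 ('a'): new char, reset run to 1
  Position 2 ('b'): new char, reset run to 1
  Position 3 ('a'): new char, reset run to 1
  Position 4 ('a'): continues run of 'a', length=2
  Position 5 ('a'): continues run of 'a', length=3
  Position 6 ('a'): continues run of 'a', length=4
  Position 7 ('c'): new char, reset run to 1
  Position 8 ('a'): new char, reset run to 1
  Position 9 ('a'): continues run of 'a', length=2
  Position 10 ('b'): new char, reset run to 1
Longest run: 'a' with length 4

4


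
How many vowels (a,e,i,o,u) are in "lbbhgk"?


Input: lbbhgk
Checking each character:
  'l' at position 0: consonant
  'b' at position 1: consonant
  'b' at position 2: consonant
  'h' at position 3: consonant
  'g' at position 4: consonant
  'k' at position 5: consonant
Total vowels: 0

0


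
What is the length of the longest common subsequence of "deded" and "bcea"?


LCS of "deded" and "bcea"
DP table:
           b    c    e    a
      0    0    0    0    0
  d   0    0    0    0    0
  e   0    0    0    1    1
  d   0    0    0    1    1
  e   0    0    0    1    1
  d   0    0    0    1    1
LCS length = dp[5][4] = 1

1


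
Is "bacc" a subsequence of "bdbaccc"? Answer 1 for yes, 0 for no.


Check if "bacc" is a subsequence of "bdbaccc"
Greedy scan:
  Position 0 ('b'): matches sub[0] = 'b'
  Position 1 ('d'): no match needed
  Position 2 ('b'): no match needed
  Position 3 ('a'): matches sub[1] = 'a'
  Position 4 ('c'): matches sub[2] = 'c'
  Position 5 ('c'): matches sub[3] = 'c'
  Position 6 ('c'): no match needed
All 4 characters matched => is a subsequence

1


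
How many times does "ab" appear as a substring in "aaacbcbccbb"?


Searching for "ab" in "aaacbcbccbb"
Scanning each position:
  Position 0: "aa" => no
  Position 1: "aa" => no
  Position 2: "ac" => no
  Position 3: "cb" => no
  Position 4: "bc" => no
  Position 5: "cb" => no
  Position 6: "bc" => no
  Position 7: "cc" => no
  Position 8: "cb" => no
  Position 9: "bb" => no
Total occurrences: 0

0


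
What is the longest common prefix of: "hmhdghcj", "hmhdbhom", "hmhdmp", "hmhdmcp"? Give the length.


Words: hmhdghcj, hmhdbhom, hmhdmp, hmhdmcp
  Position 0: all 'h' => match
  Position 1: all 'm' => match
  Position 2: all 'h' => match
  Position 3: all 'd' => match
  Position 4: ('g', 'b', 'm', 'm') => mismatch, stop
LCP = "hmhd" (length 4)

4


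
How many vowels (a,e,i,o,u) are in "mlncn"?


Input: mlncn
Checking each character:
  'm' at position 0: consonant
  'l' at position 1: consonant
  'n' at position 2: consonant
  'c' at position 3: consonant
  'n' at position 4: consonant
Total vowels: 0

0


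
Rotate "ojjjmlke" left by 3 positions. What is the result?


Input: "ojjjmlke", rotate left by 3
First 3 characters: "ojj"
Remaining characters: "jmlke"
Concatenate remaining + first: "jmlke" + "ojj" = "jmlkeojj"

jmlkeojj


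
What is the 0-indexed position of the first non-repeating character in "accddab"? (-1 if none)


Input: accddab
Character frequencies:
  'a': 2
  'b': 1
  'c': 2
  'd': 2
Scanning left to right for freq == 1:
  Position 0 ('a'): freq=2, skip
  Position 1 ('c'): freq=2, skip
  Position 2 ('c'): freq=2, skip
  Position 3 ('d'): freq=2, skip
  Position 4 ('d'): freq=2, skip
  Position 5 ('a'): freq=2, skip
  Position 6 ('b'): unique! => answer = 6

6


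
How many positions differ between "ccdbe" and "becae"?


Comparing "ccdbe" and "becae" position by position:
  Position 0: 'c' vs 'b' => DIFFER
  Position 1: 'c' vs 'e' => DIFFER
  Position 2: 'd' vs 'c' => DIFFER
  Position 3: 'b' vs 'a' => DIFFER
  Position 4: 'e' vs 'e' => same
Positions that differ: 4

4


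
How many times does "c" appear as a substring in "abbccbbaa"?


Searching for "c" in "abbccbbaa"
Scanning each position:
  Position 0: "a" => no
  Position 1: "b" => no
  Position 2: "b" => no
  Position 3: "c" => MATCH
  Position 4: "c" => MATCH
  Position 5: "b" => no
  Position 6: "b" => no
  Position 7: "a" => no
  Position 8: "a" => no
Total occurrences: 2

2


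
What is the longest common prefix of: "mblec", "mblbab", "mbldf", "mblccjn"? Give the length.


Words: mblec, mblbab, mbldf, mblccjn
  Position 0: all 'm' => match
  Position 1: all 'b' => match
  Position 2: all 'l' => match
  Position 3: ('e', 'b', 'd', 'c') => mismatch, stop
LCP = "mbl" (length 3)

3


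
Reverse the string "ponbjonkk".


Input: ponbjonkk
Reading characters right to left:
  Position 8: 'k'
  Position 7: 'k'
  Position 6: 'n'
  Position 5: 'o'
  Position 4: 'j'
  Position 3: 'b'
  Position 2: 'n'
  Position 1: 'o'
  Position 0: 'p'
Reversed: kknojbnop

kknojbnop


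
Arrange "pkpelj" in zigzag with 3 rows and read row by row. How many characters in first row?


Zigzag "pkpelj" into 3 rows:
Placing characters:
  'p' => row 0
  'k' => row 1
  'p' => row 2
  'e' => row 1
  'l' => row 0
  'j' => row 1
Rows:
  Row 0: "pl"
  Row 1: "kej"
  Row 2: "p"
First row length: 2

2


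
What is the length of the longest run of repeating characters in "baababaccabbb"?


Input: "baababaccabbb"
Scanning for longest run:
  Position 1 ('a'): new char, reset run to 1
  Position 2 ('a'): continues run of 'a', length=2
  Position 3 ('b'): new char, reset run to 1
  Position 4 ('a'): new char, reset run to 1
  Position 5 ('b'): new char, reset run to 1
  Position 6 ('a'): new char, reset run to 1
  Position 7 ('c'): new char, reset run to 1
  Position 8 ('c'): continues run of 'c', length=2
  Position 9 ('a'): new char, reset run to 1
  Position 10 ('b'): new char, reset run to 1
  Position 11 ('b'): continues run of 'b', length=2
  Position 12 ('b'): continues run of 'b', length=3
Longest run: 'b' with length 3

3


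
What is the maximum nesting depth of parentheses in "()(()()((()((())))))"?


Input: "()(()()((()((())))))"
Tracking depth:
  Position 0 '(': depth becomes 1
  Position 1 ')': depth becomes 0
  Position 2 '(': depth becomes 1
  Position 3 '(': depth becomes 2
  Position 4 ')': depth becomes 1
  Position 5 '(': depth becomes 2
  Position 6 ')': depth becomes 1
  Position 7 '(': depth becomes 2
  Position 8 '(': depth becomes 3
  Position 9 '(': depth becomes 4
  Position 10 ')': depth becomes 3
  Position 11 '(': depth becomes 4
  Position 12 '(': depth becomes 5
  Position 13 '(': depth becomes 6
  Position 14 ')': depth becomes 5
  Position 15 ')': depth becomes 4
  Position 16 ')': depth becomes 3
  Position 17 ')': depth becomes 2
  Position 18 ')': depth becomes 1
  Position 19 ')': depth becomes 0
Maximum depth reached: 6

6


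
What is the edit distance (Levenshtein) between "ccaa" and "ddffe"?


Computing edit distance: "ccaa" -> "ddffe"
DP table:
           d    d    f    f    e
      0    1    2    3    4    5
  c   1    1    2    3    4    5
  c   2    2    2    3    4    5
  a   3    3    3    3    4    5
  a   4    4    4    4    4    5
Edit distance = dp[4][5] = 5

5


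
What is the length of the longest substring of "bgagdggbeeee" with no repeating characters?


Input: "bgagdggbeeee"
Sliding window (track last position of each char):
  Position 0 ('b'): window [0,0] length 1 -- new best
  Position 1 ('g'): window [0,1] length 2 -- new best
  Position 2 ('a'): window [0,2] length 3 -- new best
  Position 3 ('g'): repeat (last at 1), move window start to 2
  Position 3 ('g'): window [2,3] length 2
  Position 4 ('d'): window [2,4] length 3
  Position 5 ('g'): repeat (last at 3), move window start to 4
  Position 5 ('g'): window [4,5] length 2
  Position 6 ('g'): repeat (last at 5), move window start to 6
  Position 6 ('g'): window [6,6] length 1
  Position 7 ('b'): window [6,7] length 2
  Position 8 ('e'): window [6,8] length 3
  Position 9 ('e'): repeat (last at 8), move window start to 9
  Position 9 ('e'): window [9,9] length 1
  Position 10 ('e'): repeat (last at 9), move window start to 10
  Position 10 ('e'): window [10,10] length 1
  Position 11 ('e'): repeat (last at 10), move window start to 11
  Position 11 ('e'): window [11,11] length 1
Longest substring with no repeats: "bga" with length 3

3


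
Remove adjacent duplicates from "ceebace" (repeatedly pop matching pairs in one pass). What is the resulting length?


Input: ceebace
Stack-based adjacent duplicate removal:
  Read 'c': push. Stack: c
  Read 'e': push. Stack: ce
  Read 'e': matches stack top 'e' => pop. Stack: c
  Read 'b': push. Stack: cb
  Read 'a': push. Stack: cba
  Read 'c': push. Stack: cbac
  Read 'e': push. Stack: cbace
Final stack: "cbace" (length 5)

5


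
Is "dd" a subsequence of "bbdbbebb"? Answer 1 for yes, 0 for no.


Check if "dd" is a subsequence of "bbdbbebb"
Greedy scan:
  Position 0 ('b'): no match needed
  Position 1 ('b'): no match needed
  Position 2 ('d'): matches sub[0] = 'd'
  Position 3 ('b'): no match needed
  Position 4 ('b'): no match needed
  Position 5 ('e'): no match needed
  Position 6 ('b'): no match needed
  Position 7 ('b'): no match needed
Only matched 1/2 characters => not a subsequence

0


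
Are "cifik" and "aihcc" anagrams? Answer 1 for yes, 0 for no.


Strings: "cifik", "aihcc"
Sorted first:  cfiik
Sorted second: acchi
Differ at position 0: 'c' vs 'a' => not anagrams

0


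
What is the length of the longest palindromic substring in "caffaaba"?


Input: "caffaaba"
Checking substrings for palindromes:
  [1:5] "affa" (len 4) => palindrome
  [5:8] "aba" (len 3) => palindrome
  [2:4] "ff" (len 2) => palindrome
  [4:6] "aa" (len 2) => palindrome
Longest palindromic substring: "affa" with length 4

4


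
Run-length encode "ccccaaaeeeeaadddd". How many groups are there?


Input: ccccaaaeeeeaadddd
Scanning for consecutive runs:
  Group 1: 'c' x 4 (positions 0-3)
  Group 2: 'a' x 3 (positions 4-6)
  Group 3: 'e' x 4 (positions 7-10)
  Group 4: 'a' x 2 (positions 11-12)
  Group 5: 'd' x 4 (positions 13-16)
Total groups: 5

5


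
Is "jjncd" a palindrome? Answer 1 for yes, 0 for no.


Input: jjncd
Reversed: dcnjj
  Compare pos 0 ('j') with pos 4 ('d'): MISMATCH
  Compare pos 1 ('j') with pos 3 ('c'): MISMATCH
Result: not a palindrome

0


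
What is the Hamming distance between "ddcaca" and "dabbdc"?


Comparing "ddcaca" and "dabbdc" position by position:
  Position 0: 'd' vs 'd' => same
  Position 1: 'd' vs 'a' => differ
  Position 2: 'c' vs 'b' => differ
  Position 3: 'a' vs 'b' => differ
  Position 4: 'c' vs 'd' => differ
  Position 5: 'a' vs 'c' => differ
Total differences (Hamming distance): 5

5


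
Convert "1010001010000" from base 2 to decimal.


Input: "1010001010000" in base 2
Positional expansion:
  Digit '1' (value 1) x 2^12 = 4096
  Digit '0' (value 0) x 2^11 = 0
  Digit '1' (value 1) x 2^10 = 1024
  Digit '0' (value 0) x 2^9 = 0
  Digit '0' (value 0) x 2^8 = 0
  Digit '0' (value 0) x 2^7 = 0
  Digit '1' (value 1) x 2^6 = 64
  Digit '0' (value 0) x 2^5 = 0
  Digit '1' (value 1) x 2^4 = 16
  Digit '0' (value 0) x 2^3 = 0
  Digit '0' (value 0) x 2^2 = 0
  Digit '0' (value 0) x 2^1 = 0
  Digit '0' (value 0) x 2^0 = 0
Sum = 5200

5200


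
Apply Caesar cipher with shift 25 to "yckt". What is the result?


Caesar cipher: shift "yckt" by 25
  'y' (pos 24) + 25 = pos 23 = 'x'
  'c' (pos 2) + 25 = pos 1 = 'b'
  'k' (pos 10) + 25 = pos 9 = 'j'
  't' (pos 19) + 25 = pos 18 = 's'
Result: xbjs

xbjs


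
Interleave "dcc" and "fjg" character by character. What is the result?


Interleaving "dcc" and "fjg":
  Position 0: 'd' from first, 'f' from second => "df"
  Position 1: 'c' from first, 'j' from second => "cj"
  Position 2: 'c' from first, 'g' from second => "cg"
Result: dfcjcg

dfcjcg


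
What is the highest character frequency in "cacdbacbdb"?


Input: cacdbacbdb
Character counts:
  'a': 2
  'b': 3
  'c': 3
  'd': 2
Maximum frequency: 3

3


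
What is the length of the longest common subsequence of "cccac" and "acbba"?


LCS of "cccac" and "acbba"
DP table:
           a    c    b    b    a
      0    0    0    0    0    0
  c   0    0    1    1    1    1
  c   0    0    1    1    1    1
  c   0    0    1    1    1    1
  a   0    1    1    1    1    2
  c   0    1    2    2    2    2
LCS length = dp[5][5] = 2

2


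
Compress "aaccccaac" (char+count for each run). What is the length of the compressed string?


Input: aaccccaac
Runs:
  'a' x 2 => "a2"
  'c' x 4 => "c4"
  'a' x 2 => "a2"
  'c' x 1 => "c1"
Compressed: "a2c4a2c1"
Compressed length: 8

8


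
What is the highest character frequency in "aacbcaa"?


Input: aacbcaa
Character counts:
  'a': 4
  'b': 1
  'c': 2
Maximum frequency: 4

4


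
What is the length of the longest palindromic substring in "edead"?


Input: "edead"
Checking substrings for palindromes:
  [0:3] "ede" (len 3) => palindrome
Longest palindromic substring: "ede" with length 3

3


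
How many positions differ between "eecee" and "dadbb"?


Comparing "eecee" and "dadbb" position by position:
  Position 0: 'e' vs 'd' => DIFFER
  Position 1: 'e' vs 'a' => DIFFER
  Position 2: 'c' vs 'd' => DIFFER
  Position 3: 'e' vs 'b' => DIFFER
  Position 4: 'e' vs 'b' => DIFFER
Positions that differ: 5

5


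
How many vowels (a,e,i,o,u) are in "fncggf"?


Input: fncggf
Checking each character:
  'f' at position 0: consonant
  'n' at position 1: consonant
  'c' at position 2: consonant
  'g' at position 3: consonant
  'g' at position 4: consonant
  'f' at position 5: consonant
Total vowels: 0

0


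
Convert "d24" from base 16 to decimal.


Input: "d24" in base 16
Positional expansion:
  Digit 'd' (value 13) x 16^2 = 3328
  Digit '2' (value 2) x 16^1 = 32
  Digit '4' (value 4) x 16^0 = 4
Sum = 3364

3364


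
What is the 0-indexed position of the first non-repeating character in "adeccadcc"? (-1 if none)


Input: adeccadcc
Character frequencies:
  'a': 2
  'c': 4
  'd': 2
  'e': 1
Scanning left to right for freq == 1:
  Position 0 ('a'): freq=2, skip
  Position 1 ('d'): freq=2, skip
  Position 2 ('e'): unique! => answer = 2

2


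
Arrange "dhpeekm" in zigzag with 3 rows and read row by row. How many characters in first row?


Zigzag "dhpeekm" into 3 rows:
Placing characters:
  'd' => row 0
  'h' => row 1
  'p' => row 2
  'e' => row 1
  'e' => row 0
  'k' => row 1
  'm' => row 2
Rows:
  Row 0: "de"
  Row 1: "hek"
  Row 2: "pm"
First row length: 2

2


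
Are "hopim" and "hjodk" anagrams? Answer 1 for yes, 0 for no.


Strings: "hopim", "hjodk"
Sorted first:  himop
Sorted second: dhjko
Differ at position 0: 'h' vs 'd' => not anagrams

0


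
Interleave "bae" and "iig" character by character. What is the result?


Interleaving "bae" and "iig":
  Position 0: 'b' from first, 'i' from second => "bi"
  Position 1: 'a' from first, 'i' from second => "ai"
  Position 2: 'e' from first, 'g' from second => "eg"
Result: biaieg

biaieg


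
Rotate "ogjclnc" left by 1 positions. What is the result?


Input: "ogjclnc", rotate left by 1
First 1 characters: "o"
Remaining characters: "gjclnc"
Concatenate remaining + first: "gjclnc" + "o" = "gjclnco"

gjclnco


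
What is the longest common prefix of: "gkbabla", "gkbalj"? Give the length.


Words: gkbabla, gkbalj
  Position 0: all 'g' => match
  Position 1: all 'k' => match
  Position 2: all 'b' => match
  Position 3: all 'a' => match
  Position 4: ('b', 'l') => mismatch, stop
LCP = "gkba" (length 4)

4


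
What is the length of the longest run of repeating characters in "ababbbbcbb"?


Input: "ababbbbcbb"
Scanning for longest run:
  Position 1 ('b'): new char, reset run to 1
  Position 2 ('a'): new char, reset run to 1
  Position 3 ('b'): new char, reset run to 1
  Position 4 ('b'): continues run of 'b', length=2
  Position 5 ('b'): continues run of 'b', length=3
  Position 6 ('b'): continues run of 'b', length=4
  Position 7 ('c'): new char, reset run to 1
  Position 8 ('b'): new char, reset run to 1
  Position 9 ('b'): continues run of 'b', length=2
Longest run: 'b' with length 4

4


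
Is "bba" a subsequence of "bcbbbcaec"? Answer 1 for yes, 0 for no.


Check if "bba" is a subsequence of "bcbbbcaec"
Greedy scan:
  Position 0 ('b'): matches sub[0] = 'b'
  Position 1 ('c'): no match needed
  Position 2 ('b'): matches sub[1] = 'b'
  Position 3 ('b'): no match needed
  Position 4 ('b'): no match needed
  Position 5 ('c'): no match needed
  Position 6 ('a'): matches sub[2] = 'a'
  Position 7 ('e'): no match needed
  Position 8 ('c'): no match needed
All 3 characters matched => is a subsequence

1


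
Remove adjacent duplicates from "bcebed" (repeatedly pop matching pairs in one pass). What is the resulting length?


Input: bcebed
Stack-based adjacent duplicate removal:
  Read 'b': push. Stack: b
  Read 'c': push. Stack: bc
  Read 'e': push. Stack: bce
  Read 'b': push. Stack: bceb
  Read 'e': push. Stack: bcebe
  Read 'd': push. Stack: bcebed
Final stack: "bcebed" (length 6)

6


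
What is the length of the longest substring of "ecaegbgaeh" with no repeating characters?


Input: "ecaegbgaeh"
Sliding window (track last position of each char):
  Position 0 ('e'): window [0,0] length 1 -- new best
  Position 1 ('c'): window [0,1] length 2 -- new best
  Position 2 ('a'): window [0,2] length 3 -- new best
  Position 3 ('e'): repeat (last at 0), move window start to 1
  Position 3 ('e'): window [1,3] length 3
  Position 4 ('g'): window [1,4] length 4 -- new best
  Position 5 ('b'): window [1,5] length 5 -- new best
  Position 6 ('g'): repeat (last at 4), move window start to 5
  Position 6 ('g'): window [5,6] length 2
  Position 7 ('a'): window [5,7] length 3
  Position 8 ('e'): window [5,8] length 4
  Position 9 ('h'): window [5,9] length 5
Longest substring with no repeats: "caegb" with length 5

5


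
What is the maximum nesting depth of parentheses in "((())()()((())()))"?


Input: "((())()()((())()))"
Tracking depth:
  Position 0 '(': depth becomes 1
  Position 1 '(': depth becomes 2
  Position 2 '(': depth becomes 3
  Position 3 ')': depth becomes 2
  Position 4 ')': depth becomes 1
  Position 5 '(': depth becomes 2
  Position 6 ')': depth becomes 1
  Position 7 '(': depth becomes 2
  Position 8 ')': depth becomes 1
  Position 9 '(': depth becomes 2
  Position 10 '(': depth becomes 3
  Position 11 '(': depth becomes 4
  Position 12 ')': depth becomes 3
  Position 13 ')': depth becomes 2
  Position 14 '(': depth becomes 3
  Position 15 ')': depth becomes 2
  Position 16 ')': depth becomes 1
  Position 17 ')': depth becomes 0
Maximum depth reached: 4

4


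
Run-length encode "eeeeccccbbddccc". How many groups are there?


Input: eeeeccccbbddccc
Scanning for consecutive runs:
  Group 1: 'e' x 4 (positions 0-3)
  Group 2: 'c' x 4 (positions 4-7)
  Group 3: 'b' x 2 (positions 8-9)
  Group 4: 'd' x 2 (positions 10-11)
  Group 5: 'c' x 3 (positions 12-14)
Total groups: 5

5


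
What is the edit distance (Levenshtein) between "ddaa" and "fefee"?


Computing edit distance: "ddaa" -> "fefee"
DP table:
           f    e    f    e    e
      0    1    2    3    4    5
  d   1    1    2    3    4    5
  d   2    2    2    3    4    5
  a   3    3    3    3    4    5
  a   4    4    4    4    4    5
Edit distance = dp[4][5] = 5

5


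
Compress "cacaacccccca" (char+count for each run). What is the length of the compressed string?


Input: cacaacccccca
Runs:
  'c' x 1 => "c1"
  'a' x 1 => "a1"
  'c' x 1 => "c1"
  'a' x 2 => "a2"
  'c' x 6 => "c6"
  'a' x 1 => "a1"
Compressed: "c1a1c1a2c6a1"
Compressed length: 12

12


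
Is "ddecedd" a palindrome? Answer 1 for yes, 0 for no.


Input: ddecedd
Reversed: ddecedd
  Compare pos 0 ('d') with pos 6 ('d'): match
  Compare pos 1 ('d') with pos 5 ('d'): match
  Compare pos 2 ('e') with pos 4 ('e'): match
Result: palindrome

1


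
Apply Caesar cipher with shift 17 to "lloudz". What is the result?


Caesar cipher: shift "lloudz" by 17
  'l' (pos 11) + 17 = pos 2 = 'c'
  'l' (pos 11) + 17 = pos 2 = 'c'
  'o' (pos 14) + 17 = pos 5 = 'f'
  'u' (pos 20) + 17 = pos 11 = 'l'
  'd' (pos 3) + 17 = pos 20 = 'u'
  'z' (pos 25) + 17 = pos 16 = 'q'
Result: ccfluq

ccfluq


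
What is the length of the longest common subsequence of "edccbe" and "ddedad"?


LCS of "edccbe" and "ddedad"
DP table:
           d    d    e    d    a    d
      0    0    0    0    0    0    0
  e   0    0    0    1    1    1    1
  d   0    1    1    1    2    2    2
  c   0    1    1    1    2    2    2
  c   0    1    1    1    2    2    2
  b   0    1    1    1    2    2    2
  e   0    1    1    2    2    2    2
LCS length = dp[6][6] = 2

2


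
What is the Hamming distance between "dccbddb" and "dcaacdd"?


Comparing "dccbddb" and "dcaacdd" position by position:
  Position 0: 'd' vs 'd' => same
  Position 1: 'c' vs 'c' => same
  Position 2: 'c' vs 'a' => differ
  Position 3: 'b' vs 'a' => differ
  Position 4: 'd' vs 'c' => differ
  Position 5: 'd' vs 'd' => same
  Position 6: 'b' vs 'd' => differ
Total differences (Hamming distance): 4

4


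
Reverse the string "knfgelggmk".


Input: knfgelggmk
Reading characters right to left:
  Position 9: 'k'
  Position 8: 'm'
  Position 7: 'g'
  Position 6: 'g'
  Position 5: 'l'
  Position 4: 'e'
  Position 3: 'g'
  Position 2: 'f'
  Position 1: 'n'
  Position 0: 'k'
Reversed: kmgglegfnk

kmgglegfnk


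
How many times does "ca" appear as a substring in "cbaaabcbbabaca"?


Searching for "ca" in "cbaaabcbbabaca"
Scanning each position:
  Position 0: "cb" => no
  Position 1: "ba" => no
  Position 2: "aa" => no
  Position 3: "aa" => no
  Position 4: "ab" => no
  Position 5: "bc" => no
  Position 6: "cb" => no
  Position 7: "bb" => no
  Position 8: "ba" => no
  Position 9: "ab" => no
  Position 10: "ba" => no
  Position 11: "ac" => no
  Position 12: "ca" => MATCH
Total occurrences: 1

1


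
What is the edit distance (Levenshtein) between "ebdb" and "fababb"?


Computing edit distance: "ebdb" -> "fababb"
DP table:
           f    a    b    a    b    b
      0    1    2    3    4    5    6
  e   1    1    2    3    4    5    6
  b   2    2    2    2    3    4    5
  d   3    3    3    3    3    4    5
  b   4    4    4    3    4    3    4
Edit distance = dp[4][6] = 4

4


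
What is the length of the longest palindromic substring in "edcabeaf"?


Input: "edcabeaf"
Checking substrings for palindromes:
  No multi-char palindromic substrings found
Longest palindromic substring: "e" with length 1

1


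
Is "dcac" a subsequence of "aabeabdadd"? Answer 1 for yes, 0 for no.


Check if "dcac" is a subsequence of "aabeabdadd"
Greedy scan:
  Position 0 ('a'): no match needed
  Position 1 ('a'): no match needed
  Position 2 ('b'): no match needed
  Position 3 ('e'): no match needed
  Position 4 ('a'): no match needed
  Position 5 ('b'): no match needed
  Position 6 ('d'): matches sub[0] = 'd'
  Position 7 ('a'): no match needed
  Position 8 ('d'): no match needed
  Position 9 ('d'): no match needed
Only matched 1/4 characters => not a subsequence

0


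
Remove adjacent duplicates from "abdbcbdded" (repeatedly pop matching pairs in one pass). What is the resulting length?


Input: abdbcbdded
Stack-based adjacent duplicate removal:
  Read 'a': push. Stack: a
  Read 'b': push. Stack: ab
  Read 'd': push. Stack: abd
  Read 'b': push. Stack: abdb
  Read 'c': push. Stack: abdbc
  Read 'b': push. Stack: abdbcb
  Read 'd': push. Stack: abdbcbd
  Read 'd': matches stack top 'd' => pop. Stack: abdbcb
  Read 'e': push. Stack: abdbcbe
  Read 'd': push. Stack: abdbcbed
Final stack: "abdbcbed" (length 8)

8


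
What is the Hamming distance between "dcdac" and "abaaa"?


Comparing "dcdac" and "abaaa" position by position:
  Position 0: 'd' vs 'a' => differ
  Position 1: 'c' vs 'b' => differ
  Position 2: 'd' vs 'a' => differ
  Position 3: 'a' vs 'a' => same
  Position 4: 'c' vs 'a' => differ
Total differences (Hamming distance): 4

4


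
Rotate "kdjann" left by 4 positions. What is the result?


Input: "kdjann", rotate left by 4
First 4 characters: "kdja"
Remaining characters: "nn"
Concatenate remaining + first: "nn" + "kdja" = "nnkdja"

nnkdja


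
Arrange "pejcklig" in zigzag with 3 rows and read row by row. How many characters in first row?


Zigzag "pejcklig" into 3 rows:
Placing characters:
  'p' => row 0
  'e' => row 1
  'j' => row 2
  'c' => row 1
  'k' => row 0
  'l' => row 1
  'i' => row 2
  'g' => row 1
Rows:
  Row 0: "pk"
  Row 1: "eclg"
  Row 2: "ji"
First row length: 2

2


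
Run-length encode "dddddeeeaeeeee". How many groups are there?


Input: dddddeeeaeeeee
Scanning for consecutive runs:
  Group 1: 'd' x 5 (positions 0-4)
  Group 2: 'e' x 3 (positions 5-7)
  Group 3: 'a' x 1 (positions 8-8)
  Group 4: 'e' x 5 (positions 9-13)
Total groups: 4

4


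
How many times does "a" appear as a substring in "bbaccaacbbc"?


Searching for "a" in "bbaccaacbbc"
Scanning each position:
  Position 0: "b" => no
  Position 1: "b" => no
  Position 2: "a" => MATCH
  Position 3: "c" => no
  Position 4: "c" => no
  Position 5: "a" => MATCH
  Position 6: "a" => MATCH
  Position 7: "c" => no
  Position 8: "b" => no
  Position 9: "b" => no
  Position 10: "c" => no
Total occurrences: 3

3


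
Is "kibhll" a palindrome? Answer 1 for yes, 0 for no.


Input: kibhll
Reversed: llhbik
  Compare pos 0 ('k') with pos 5 ('l'): MISMATCH
  Compare pos 1 ('i') with pos 4 ('l'): MISMATCH
  Compare pos 2 ('b') with pos 3 ('h'): MISMATCH
Result: not a palindrome

0


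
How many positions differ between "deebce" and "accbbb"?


Comparing "deebce" and "accbbb" position by position:
  Position 0: 'd' vs 'a' => DIFFER
  Position 1: 'e' vs 'c' => DIFFER
  Position 2: 'e' vs 'c' => DIFFER
  Position 3: 'b' vs 'b' => same
  Position 4: 'c' vs 'b' => DIFFER
  Position 5: 'e' vs 'b' => DIFFER
Positions that differ: 5

5


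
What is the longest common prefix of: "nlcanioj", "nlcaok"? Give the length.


Words: nlcanioj, nlcaok
  Position 0: all 'n' => match
  Position 1: all 'l' => match
  Position 2: all 'c' => match
  Position 3: all 'a' => match
  Position 4: ('n', 'o') => mismatch, stop
LCP = "nlca" (length 4)

4


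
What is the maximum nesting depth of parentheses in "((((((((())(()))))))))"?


Input: "((((((((())(()))))))))"
Tracking depth:
  Position 0 '(': depth becomes 1
  Position 1 '(': depth becomes 2
  Position 2 '(': depth becomes 3
  Position 3 '(': depth becomes 4
  Position 4 '(': depth becomes 5
  Position 5 '(': depth becomes 6
  Position 6 '(': depth becomes 7
  Position 7 '(': depth becomes 8
  Position 8 '(': depth becomes 9
  Position 9 ')': depth becomes 8
  Position 10 ')': depth becomes 7
  Position 11 '(': depth becomes 8
  Position 12 '(': depth becomes 9
  Position 13 ')': depth becomes 8
  Position 14 ')': depth becomes 7
  Position 15 ')': depth becomes 6
  Position 16 ')': depth becomes 5
  Position 17 ')': depth becomes 4
  Position 18 ')': depth becomes 3
  Position 19 ')': depth becomes 2
  Position 20 ')': depth becomes 1
  Position 21 ')': depth becomes 0
Maximum depth reached: 9

9


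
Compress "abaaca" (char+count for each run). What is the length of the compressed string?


Input: abaaca
Runs:
  'a' x 1 => "a1"
  'b' x 1 => "b1"
  'a' x 2 => "a2"
  'c' x 1 => "c1"
  'a' x 1 => "a1"
Compressed: "a1b1a2c1a1"
Compressed length: 10

10


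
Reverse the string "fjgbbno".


Input: fjgbbno
Reading characters right to left:
  Position 6: 'o'
  Position 5: 'n'
  Position 4: 'b'
  Position 3: 'b'
  Position 2: 'g'
  Position 1: 'j'
  Position 0: 'f'
Reversed: onbbgjf

onbbgjf


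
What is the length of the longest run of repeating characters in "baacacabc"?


Input: "baacacabc"
Scanning for longest run:
  Position 1 ('a'): new char, reset run to 1
  Position 2 ('a'): continues run of 'a', length=2
  Position 3 ('c'): new char, reset run to 1
  Position 4 ('a'): new char, reset run to 1
  Position 5 ('c'): new char, reset run to 1
  Position 6 ('a'): new char, reset run to 1
  Position 7 ('b'): new char, reset run to 1
  Position 8 ('c'): new char, reset run to 1
Longest run: 'a' with length 2

2


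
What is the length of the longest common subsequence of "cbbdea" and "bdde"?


LCS of "cbbdea" and "bdde"
DP table:
           b    d    d    e
      0    0    0    0    0
  c   0    0    0    0    0
  b   0    1    1    1    1
  b   0    1    1    1    1
  d   0    1    2    2    2
  e   0    1    2    2    3
  a   0    1    2    2    3
LCS length = dp[6][4] = 3

3


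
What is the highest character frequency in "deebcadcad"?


Input: deebcadcad
Character counts:
  'a': 2
  'b': 1
  'c': 2
  'd': 3
  'e': 2
Maximum frequency: 3

3


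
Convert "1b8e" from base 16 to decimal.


Input: "1b8e" in base 16
Positional expansion:
  Digit '1' (value 1) x 16^3 = 4096
  Digit 'b' (value 11) x 16^2 = 2816
  Digit '8' (value 8) x 16^1 = 128
  Digit 'e' (value 14) x 16^0 = 14
Sum = 7054

7054


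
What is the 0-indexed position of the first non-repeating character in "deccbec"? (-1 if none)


Input: deccbec
Character frequencies:
  'b': 1
  'c': 3
  'd': 1
  'e': 2
Scanning left to right for freq == 1:
  Position 0 ('d'): unique! => answer = 0

0


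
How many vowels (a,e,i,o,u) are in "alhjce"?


Input: alhjce
Checking each character:
  'a' at position 0: vowel (running total: 1)
  'l' at position 1: consonant
  'h' at position 2: consonant
  'j' at position 3: consonant
  'c' at position 4: consonant
  'e' at position 5: vowel (running total: 2)
Total vowels: 2

2


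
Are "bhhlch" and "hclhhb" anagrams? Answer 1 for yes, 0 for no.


Strings: "bhhlch", "hclhhb"
Sorted first:  bchhhl
Sorted second: bchhhl
Sorted forms match => anagrams

1


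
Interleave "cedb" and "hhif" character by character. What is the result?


Interleaving "cedb" and "hhif":
  Position 0: 'c' from first, 'h' from second => "ch"
  Position 1: 'e' from first, 'h' from second => "eh"
  Position 2: 'd' from first, 'i' from second => "di"
  Position 3: 'b' from first, 'f' from second => "bf"
Result: chehdibf

chehdibf


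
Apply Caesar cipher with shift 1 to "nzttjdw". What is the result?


Caesar cipher: shift "nzttjdw" by 1
  'n' (pos 13) + 1 = pos 14 = 'o'
  'z' (pos 25) + 1 = pos 0 = 'a'
  't' (pos 19) + 1 = pos 20 = 'u'
  't' (pos 19) + 1 = pos 20 = 'u'
  'j' (pos 9) + 1 = pos 10 = 'k'
  'd' (pos 3) + 1 = pos 4 = 'e'
  'w' (pos 22) + 1 = pos 23 = 'x'
Result: oauukex

oauukex


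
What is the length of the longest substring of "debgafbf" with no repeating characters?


Input: "debgafbf"
Sliding window (track last position of each char):
  Position 0 ('d'): window [0,0] length 1 -- new best
  Position 1 ('e'): window [0,1] length 2 -- new best
  Position 2 ('b'): window [0,2] length 3 -- new best
  Position 3 ('g'): window [0,3] length 4 -- new best
  Position 4 ('a'): window [0,4] length 5 -- new best
  Position 5 ('f'): window [0,5] length 6 -- new best
  Position 6 ('b'): repeat (last at 2), move window start to 3
  Position 6 ('b'): window [3,6] length 4
  Position 7 ('f'): repeat (last at 5), move window start to 6
  Position 7 ('f'): window [6,7] length 2
Longest substring with no repeats: "debgaf" with length 6

6


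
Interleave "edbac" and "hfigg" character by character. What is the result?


Interleaving "edbac" and "hfigg":
  Position 0: 'e' from first, 'h' from second => "eh"
  Position 1: 'd' from first, 'f' from second => "df"
  Position 2: 'b' from first, 'i' from second => "bi"
  Position 3: 'a' from first, 'g' from second => "ag"
  Position 4: 'c' from first, 'g' from second => "cg"
Result: ehdfbiagcg

ehdfbiagcg


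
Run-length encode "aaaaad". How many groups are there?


Input: aaaaad
Scanning for consecutive runs:
  Group 1: 'a' x 5 (positions 0-4)
  Group 2: 'd' x 1 (positions 5-5)
Total groups: 2

2


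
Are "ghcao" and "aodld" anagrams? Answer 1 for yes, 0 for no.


Strings: "ghcao", "aodld"
Sorted first:  acgho
Sorted second: addlo
Differ at position 1: 'c' vs 'd' => not anagrams

0


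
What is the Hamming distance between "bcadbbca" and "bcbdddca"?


Comparing "bcadbbca" and "bcbdddca" position by position:
  Position 0: 'b' vs 'b' => same
  Position 1: 'c' vs 'c' => same
  Position 2: 'a' vs 'b' => differ
  Position 3: 'd' vs 'd' => same
  Position 4: 'b' vs 'd' => differ
  Position 5: 'b' vs 'd' => differ
  Position 6: 'c' vs 'c' => same
  Position 7: 'a' vs 'a' => same
Total differences (Hamming distance): 3

3


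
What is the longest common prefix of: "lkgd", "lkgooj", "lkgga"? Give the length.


Words: lkgd, lkgooj, lkgga
  Position 0: all 'l' => match
  Position 1: all 'k' => match
  Position 2: all 'g' => match
  Position 3: ('d', 'o', 'g') => mismatch, stop
LCP = "lkg" (length 3)

3


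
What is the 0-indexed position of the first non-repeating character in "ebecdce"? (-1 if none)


Input: ebecdce
Character frequencies:
  'b': 1
  'c': 2
  'd': 1
  'e': 3
Scanning left to right for freq == 1:
  Position 0 ('e'): freq=3, skip
  Position 1 ('b'): unique! => answer = 1

1


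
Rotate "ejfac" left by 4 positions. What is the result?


Input: "ejfac", rotate left by 4
First 4 characters: "ejfa"
Remaining characters: "c"
Concatenate remaining + first: "c" + "ejfa" = "cejfa"

cejfa


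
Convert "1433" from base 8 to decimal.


Input: "1433" in base 8
Positional expansion:
  Digit '1' (value 1) x 8^3 = 512
  Digit '4' (value 4) x 8^2 = 256
  Digit '3' (value 3) x 8^1 = 24
  Digit '3' (value 3) x 8^0 = 3
Sum = 795

795


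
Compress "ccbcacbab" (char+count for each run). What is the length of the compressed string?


Input: ccbcacbab
Runs:
  'c' x 2 => "c2"
  'b' x 1 => "b1"
  'c' x 1 => "c1"
  'a' x 1 => "a1"
  'c' x 1 => "c1"
  'b' x 1 => "b1"
  'a' x 1 => "a1"
  'b' x 1 => "b1"
Compressed: "c2b1c1a1c1b1a1b1"
Compressed length: 16

16


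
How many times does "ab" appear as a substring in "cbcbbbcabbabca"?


Searching for "ab" in "cbcbbbcabbabca"
Scanning each position:
  Position 0: "cb" => no
  Position 1: "bc" => no
  Position 2: "cb" => no
  Position 3: "bb" => no
  Position 4: "bb" => no
  Position 5: "bc" => no
  Position 6: "ca" => no
  Position 7: "ab" => MATCH
  Position 8: "bb" => no
  Position 9: "ba" => no
  Position 10: "ab" => MATCH
  Position 11: "bc" => no
  Position 12: "ca" => no
Total occurrences: 2

2


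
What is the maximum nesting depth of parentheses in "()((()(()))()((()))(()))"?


Input: "()((()(()))()((()))(()))"
Tracking depth:
  Position 0 '(': depth becomes 1
  Position 1 ')': depth becomes 0
  Position 2 '(': depth becomes 1
  Position 3 '(': depth becomes 2
  Position 4 '(': depth becomes 3
  Position 5 ')': depth becomes 2
  Position 6 '(': depth becomes 3
  Position 7 '(': depth becomes 4
  Position 8 ')': depth becomes 3
  Position 9 ')': depth becomes 2
  Position 10 ')': depth becomes 1
  Position 11 '(': depth becomes 2
  Position 12 ')': depth becomes 1
  Position 13 '(': depth becomes 2
  Position 14 '(': depth becomes 3
  Position 15 '(': depth becomes 4
  Position 16 ')': depth becomes 3
  Position 17 ')': depth becomes 2
  Position 18 ')': depth becomes 1
  Position 19 '(': depth becomes 2
  Position 20 '(': depth becomes 3
  Position 21 ')': depth becomes 2
  Position 22 ')': depth becomes 1
  Position 23 ')': depth becomes 0
Maximum depth reached: 4

4


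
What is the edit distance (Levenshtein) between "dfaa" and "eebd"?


Computing edit distance: "dfaa" -> "eebd"
DP table:
           e    e    b    d
      0    1    2    3    4
  d   1    1    2    3    3
  f   2    2    2    3    4
  a   3    3    3    3    4
  a   4    4    4    4    4
Edit distance = dp[4][4] = 4

4


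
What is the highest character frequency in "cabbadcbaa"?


Input: cabbadcbaa
Character counts:
  'a': 4
  'b': 3
  'c': 2
  'd': 1
Maximum frequency: 4

4
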